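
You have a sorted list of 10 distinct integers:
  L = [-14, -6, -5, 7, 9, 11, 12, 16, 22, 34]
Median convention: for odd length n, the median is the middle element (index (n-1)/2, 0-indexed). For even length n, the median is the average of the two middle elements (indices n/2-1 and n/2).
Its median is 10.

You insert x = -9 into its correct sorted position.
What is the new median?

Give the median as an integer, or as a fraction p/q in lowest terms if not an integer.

Answer: 9

Derivation:
Old list (sorted, length 10): [-14, -6, -5, 7, 9, 11, 12, 16, 22, 34]
Old median = 10
Insert x = -9
Old length even (10). Middle pair: indices 4,5 = 9,11.
New length odd (11). New median = single middle element.
x = -9: 1 elements are < x, 9 elements are > x.
New sorted list: [-14, -9, -6, -5, 7, 9, 11, 12, 16, 22, 34]
New median = 9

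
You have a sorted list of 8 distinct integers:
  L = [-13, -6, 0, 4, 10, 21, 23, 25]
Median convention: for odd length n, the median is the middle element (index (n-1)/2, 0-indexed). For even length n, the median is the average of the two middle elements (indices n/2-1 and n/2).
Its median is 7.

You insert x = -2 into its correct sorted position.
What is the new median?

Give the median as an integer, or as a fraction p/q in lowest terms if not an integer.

Answer: 4

Derivation:
Old list (sorted, length 8): [-13, -6, 0, 4, 10, 21, 23, 25]
Old median = 7
Insert x = -2
Old length even (8). Middle pair: indices 3,4 = 4,10.
New length odd (9). New median = single middle element.
x = -2: 2 elements are < x, 6 elements are > x.
New sorted list: [-13, -6, -2, 0, 4, 10, 21, 23, 25]
New median = 4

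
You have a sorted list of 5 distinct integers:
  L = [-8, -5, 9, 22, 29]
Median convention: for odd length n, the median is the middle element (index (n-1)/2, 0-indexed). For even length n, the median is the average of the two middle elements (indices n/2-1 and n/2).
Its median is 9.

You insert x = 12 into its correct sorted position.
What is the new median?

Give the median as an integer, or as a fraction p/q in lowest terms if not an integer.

Answer: 21/2

Derivation:
Old list (sorted, length 5): [-8, -5, 9, 22, 29]
Old median = 9
Insert x = 12
Old length odd (5). Middle was index 2 = 9.
New length even (6). New median = avg of two middle elements.
x = 12: 3 elements are < x, 2 elements are > x.
New sorted list: [-8, -5, 9, 12, 22, 29]
New median = 21/2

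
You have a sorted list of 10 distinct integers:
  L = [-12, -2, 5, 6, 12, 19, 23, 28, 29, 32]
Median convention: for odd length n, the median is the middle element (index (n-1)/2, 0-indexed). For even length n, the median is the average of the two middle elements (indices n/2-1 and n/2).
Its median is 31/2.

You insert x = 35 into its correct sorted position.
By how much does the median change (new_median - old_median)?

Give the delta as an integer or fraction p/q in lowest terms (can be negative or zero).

Answer: 7/2

Derivation:
Old median = 31/2
After inserting x = 35: new sorted = [-12, -2, 5, 6, 12, 19, 23, 28, 29, 32, 35]
New median = 19
Delta = 19 - 31/2 = 7/2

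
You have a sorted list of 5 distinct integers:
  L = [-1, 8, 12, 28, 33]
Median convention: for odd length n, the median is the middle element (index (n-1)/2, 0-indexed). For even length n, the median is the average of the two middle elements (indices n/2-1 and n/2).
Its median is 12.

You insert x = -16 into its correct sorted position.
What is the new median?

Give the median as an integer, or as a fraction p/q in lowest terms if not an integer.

Old list (sorted, length 5): [-1, 8, 12, 28, 33]
Old median = 12
Insert x = -16
Old length odd (5). Middle was index 2 = 12.
New length even (6). New median = avg of two middle elements.
x = -16: 0 elements are < x, 5 elements are > x.
New sorted list: [-16, -1, 8, 12, 28, 33]
New median = 10

Answer: 10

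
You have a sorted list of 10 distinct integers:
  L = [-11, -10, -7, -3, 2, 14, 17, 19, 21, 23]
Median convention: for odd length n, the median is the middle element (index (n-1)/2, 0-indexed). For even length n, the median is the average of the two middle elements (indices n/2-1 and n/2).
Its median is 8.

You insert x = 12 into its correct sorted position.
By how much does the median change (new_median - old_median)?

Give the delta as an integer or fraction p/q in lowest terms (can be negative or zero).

Old median = 8
After inserting x = 12: new sorted = [-11, -10, -7, -3, 2, 12, 14, 17, 19, 21, 23]
New median = 12
Delta = 12 - 8 = 4

Answer: 4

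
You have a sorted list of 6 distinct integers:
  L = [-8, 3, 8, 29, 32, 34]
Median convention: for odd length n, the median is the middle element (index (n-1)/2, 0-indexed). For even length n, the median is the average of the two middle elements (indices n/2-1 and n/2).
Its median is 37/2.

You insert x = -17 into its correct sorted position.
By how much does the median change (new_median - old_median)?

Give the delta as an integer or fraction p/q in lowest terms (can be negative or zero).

Old median = 37/2
After inserting x = -17: new sorted = [-17, -8, 3, 8, 29, 32, 34]
New median = 8
Delta = 8 - 37/2 = -21/2

Answer: -21/2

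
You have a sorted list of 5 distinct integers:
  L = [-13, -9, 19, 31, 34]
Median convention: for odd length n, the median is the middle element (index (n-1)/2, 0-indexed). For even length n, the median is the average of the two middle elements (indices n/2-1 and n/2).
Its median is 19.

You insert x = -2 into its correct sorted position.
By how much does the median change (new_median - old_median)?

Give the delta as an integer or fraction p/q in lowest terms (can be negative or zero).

Old median = 19
After inserting x = -2: new sorted = [-13, -9, -2, 19, 31, 34]
New median = 17/2
Delta = 17/2 - 19 = -21/2

Answer: -21/2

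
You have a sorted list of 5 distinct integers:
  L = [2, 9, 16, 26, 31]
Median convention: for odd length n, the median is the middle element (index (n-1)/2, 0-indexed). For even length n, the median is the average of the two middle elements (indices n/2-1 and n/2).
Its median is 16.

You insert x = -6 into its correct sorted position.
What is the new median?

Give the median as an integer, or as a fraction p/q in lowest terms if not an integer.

Old list (sorted, length 5): [2, 9, 16, 26, 31]
Old median = 16
Insert x = -6
Old length odd (5). Middle was index 2 = 16.
New length even (6). New median = avg of two middle elements.
x = -6: 0 elements are < x, 5 elements are > x.
New sorted list: [-6, 2, 9, 16, 26, 31]
New median = 25/2

Answer: 25/2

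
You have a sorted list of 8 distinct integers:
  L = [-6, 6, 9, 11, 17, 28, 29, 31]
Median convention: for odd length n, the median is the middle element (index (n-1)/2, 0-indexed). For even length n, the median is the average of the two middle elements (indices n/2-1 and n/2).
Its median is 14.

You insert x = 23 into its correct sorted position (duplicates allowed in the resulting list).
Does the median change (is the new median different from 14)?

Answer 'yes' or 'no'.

Answer: yes

Derivation:
Old median = 14
Insert x = 23
New median = 17
Changed? yes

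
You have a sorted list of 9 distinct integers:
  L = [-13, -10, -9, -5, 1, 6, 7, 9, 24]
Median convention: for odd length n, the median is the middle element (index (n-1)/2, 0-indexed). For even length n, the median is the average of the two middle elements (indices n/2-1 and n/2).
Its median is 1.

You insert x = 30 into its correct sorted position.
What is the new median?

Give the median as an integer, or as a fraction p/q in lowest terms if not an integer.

Answer: 7/2

Derivation:
Old list (sorted, length 9): [-13, -10, -9, -5, 1, 6, 7, 9, 24]
Old median = 1
Insert x = 30
Old length odd (9). Middle was index 4 = 1.
New length even (10). New median = avg of two middle elements.
x = 30: 9 elements are < x, 0 elements are > x.
New sorted list: [-13, -10, -9, -5, 1, 6, 7, 9, 24, 30]
New median = 7/2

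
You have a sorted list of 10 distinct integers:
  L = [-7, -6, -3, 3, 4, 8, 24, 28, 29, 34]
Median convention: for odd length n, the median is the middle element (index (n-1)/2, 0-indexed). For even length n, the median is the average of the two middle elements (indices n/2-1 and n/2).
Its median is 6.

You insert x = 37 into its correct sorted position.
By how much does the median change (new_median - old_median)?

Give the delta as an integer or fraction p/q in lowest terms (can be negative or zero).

Old median = 6
After inserting x = 37: new sorted = [-7, -6, -3, 3, 4, 8, 24, 28, 29, 34, 37]
New median = 8
Delta = 8 - 6 = 2

Answer: 2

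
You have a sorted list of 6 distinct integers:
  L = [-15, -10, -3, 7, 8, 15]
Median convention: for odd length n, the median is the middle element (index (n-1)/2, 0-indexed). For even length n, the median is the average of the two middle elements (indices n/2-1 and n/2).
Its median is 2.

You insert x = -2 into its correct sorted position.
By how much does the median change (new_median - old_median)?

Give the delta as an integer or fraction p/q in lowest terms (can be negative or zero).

Old median = 2
After inserting x = -2: new sorted = [-15, -10, -3, -2, 7, 8, 15]
New median = -2
Delta = -2 - 2 = -4

Answer: -4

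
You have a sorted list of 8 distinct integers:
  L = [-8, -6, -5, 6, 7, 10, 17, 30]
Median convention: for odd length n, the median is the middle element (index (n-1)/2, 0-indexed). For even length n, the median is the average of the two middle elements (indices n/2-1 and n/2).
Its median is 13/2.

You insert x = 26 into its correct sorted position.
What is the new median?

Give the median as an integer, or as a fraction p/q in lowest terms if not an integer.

Answer: 7

Derivation:
Old list (sorted, length 8): [-8, -6, -5, 6, 7, 10, 17, 30]
Old median = 13/2
Insert x = 26
Old length even (8). Middle pair: indices 3,4 = 6,7.
New length odd (9). New median = single middle element.
x = 26: 7 elements are < x, 1 elements are > x.
New sorted list: [-8, -6, -5, 6, 7, 10, 17, 26, 30]
New median = 7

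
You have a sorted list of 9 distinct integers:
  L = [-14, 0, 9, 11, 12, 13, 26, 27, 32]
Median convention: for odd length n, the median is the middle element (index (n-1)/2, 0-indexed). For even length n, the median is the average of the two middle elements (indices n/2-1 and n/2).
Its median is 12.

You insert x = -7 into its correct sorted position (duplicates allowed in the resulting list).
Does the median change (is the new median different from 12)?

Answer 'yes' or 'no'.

Answer: yes

Derivation:
Old median = 12
Insert x = -7
New median = 23/2
Changed? yes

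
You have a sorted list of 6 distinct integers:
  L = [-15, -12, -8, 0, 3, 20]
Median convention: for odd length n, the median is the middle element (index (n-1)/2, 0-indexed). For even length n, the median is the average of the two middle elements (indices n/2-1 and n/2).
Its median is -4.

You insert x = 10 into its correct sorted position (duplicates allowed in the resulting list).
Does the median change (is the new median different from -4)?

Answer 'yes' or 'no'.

Answer: yes

Derivation:
Old median = -4
Insert x = 10
New median = 0
Changed? yes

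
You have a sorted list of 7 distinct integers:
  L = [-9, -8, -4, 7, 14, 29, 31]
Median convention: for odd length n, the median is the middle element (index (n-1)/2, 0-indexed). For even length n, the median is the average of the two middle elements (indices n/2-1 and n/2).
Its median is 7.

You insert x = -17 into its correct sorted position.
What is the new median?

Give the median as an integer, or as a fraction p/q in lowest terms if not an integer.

Old list (sorted, length 7): [-9, -8, -4, 7, 14, 29, 31]
Old median = 7
Insert x = -17
Old length odd (7). Middle was index 3 = 7.
New length even (8). New median = avg of two middle elements.
x = -17: 0 elements are < x, 7 elements are > x.
New sorted list: [-17, -9, -8, -4, 7, 14, 29, 31]
New median = 3/2

Answer: 3/2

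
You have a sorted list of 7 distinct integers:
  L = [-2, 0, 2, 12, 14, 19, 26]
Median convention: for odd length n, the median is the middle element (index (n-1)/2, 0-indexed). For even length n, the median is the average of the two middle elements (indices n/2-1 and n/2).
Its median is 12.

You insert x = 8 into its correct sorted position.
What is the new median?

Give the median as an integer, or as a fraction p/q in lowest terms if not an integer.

Answer: 10

Derivation:
Old list (sorted, length 7): [-2, 0, 2, 12, 14, 19, 26]
Old median = 12
Insert x = 8
Old length odd (7). Middle was index 3 = 12.
New length even (8). New median = avg of two middle elements.
x = 8: 3 elements are < x, 4 elements are > x.
New sorted list: [-2, 0, 2, 8, 12, 14, 19, 26]
New median = 10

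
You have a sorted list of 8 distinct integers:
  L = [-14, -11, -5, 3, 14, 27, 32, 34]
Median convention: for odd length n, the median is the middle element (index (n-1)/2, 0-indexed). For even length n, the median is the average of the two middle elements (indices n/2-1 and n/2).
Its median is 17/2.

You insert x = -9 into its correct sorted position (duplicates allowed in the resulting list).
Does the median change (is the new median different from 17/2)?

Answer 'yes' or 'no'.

Old median = 17/2
Insert x = -9
New median = 3
Changed? yes

Answer: yes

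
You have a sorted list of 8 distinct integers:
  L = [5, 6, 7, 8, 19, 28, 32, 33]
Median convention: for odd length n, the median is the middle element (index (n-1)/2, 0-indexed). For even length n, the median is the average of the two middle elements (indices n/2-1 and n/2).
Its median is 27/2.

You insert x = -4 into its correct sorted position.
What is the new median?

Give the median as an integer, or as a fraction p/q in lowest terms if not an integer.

Answer: 8

Derivation:
Old list (sorted, length 8): [5, 6, 7, 8, 19, 28, 32, 33]
Old median = 27/2
Insert x = -4
Old length even (8). Middle pair: indices 3,4 = 8,19.
New length odd (9). New median = single middle element.
x = -4: 0 elements are < x, 8 elements are > x.
New sorted list: [-4, 5, 6, 7, 8, 19, 28, 32, 33]
New median = 8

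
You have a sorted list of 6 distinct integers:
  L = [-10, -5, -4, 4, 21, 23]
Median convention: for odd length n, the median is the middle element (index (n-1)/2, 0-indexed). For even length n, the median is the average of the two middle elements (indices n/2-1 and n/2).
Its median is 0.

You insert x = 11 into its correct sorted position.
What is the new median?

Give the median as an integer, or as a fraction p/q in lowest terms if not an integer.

Answer: 4

Derivation:
Old list (sorted, length 6): [-10, -5, -4, 4, 21, 23]
Old median = 0
Insert x = 11
Old length even (6). Middle pair: indices 2,3 = -4,4.
New length odd (7). New median = single middle element.
x = 11: 4 elements are < x, 2 elements are > x.
New sorted list: [-10, -5, -4, 4, 11, 21, 23]
New median = 4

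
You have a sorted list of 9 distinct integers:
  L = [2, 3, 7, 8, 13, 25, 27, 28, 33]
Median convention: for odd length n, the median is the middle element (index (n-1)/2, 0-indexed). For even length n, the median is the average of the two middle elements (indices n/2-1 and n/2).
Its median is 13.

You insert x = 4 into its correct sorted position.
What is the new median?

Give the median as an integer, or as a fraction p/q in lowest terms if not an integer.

Old list (sorted, length 9): [2, 3, 7, 8, 13, 25, 27, 28, 33]
Old median = 13
Insert x = 4
Old length odd (9). Middle was index 4 = 13.
New length even (10). New median = avg of two middle elements.
x = 4: 2 elements are < x, 7 elements are > x.
New sorted list: [2, 3, 4, 7, 8, 13, 25, 27, 28, 33]
New median = 21/2

Answer: 21/2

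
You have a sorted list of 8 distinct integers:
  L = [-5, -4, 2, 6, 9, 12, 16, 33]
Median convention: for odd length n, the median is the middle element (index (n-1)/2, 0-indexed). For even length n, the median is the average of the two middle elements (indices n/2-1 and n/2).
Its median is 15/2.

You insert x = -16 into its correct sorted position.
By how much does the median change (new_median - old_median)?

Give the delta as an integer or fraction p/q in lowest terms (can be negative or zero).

Old median = 15/2
After inserting x = -16: new sorted = [-16, -5, -4, 2, 6, 9, 12, 16, 33]
New median = 6
Delta = 6 - 15/2 = -3/2

Answer: -3/2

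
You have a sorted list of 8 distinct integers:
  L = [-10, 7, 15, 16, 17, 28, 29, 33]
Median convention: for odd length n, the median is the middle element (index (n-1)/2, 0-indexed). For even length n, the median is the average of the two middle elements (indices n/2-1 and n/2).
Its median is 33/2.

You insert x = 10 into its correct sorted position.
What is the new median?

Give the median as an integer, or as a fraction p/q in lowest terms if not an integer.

Answer: 16

Derivation:
Old list (sorted, length 8): [-10, 7, 15, 16, 17, 28, 29, 33]
Old median = 33/2
Insert x = 10
Old length even (8). Middle pair: indices 3,4 = 16,17.
New length odd (9). New median = single middle element.
x = 10: 2 elements are < x, 6 elements are > x.
New sorted list: [-10, 7, 10, 15, 16, 17, 28, 29, 33]
New median = 16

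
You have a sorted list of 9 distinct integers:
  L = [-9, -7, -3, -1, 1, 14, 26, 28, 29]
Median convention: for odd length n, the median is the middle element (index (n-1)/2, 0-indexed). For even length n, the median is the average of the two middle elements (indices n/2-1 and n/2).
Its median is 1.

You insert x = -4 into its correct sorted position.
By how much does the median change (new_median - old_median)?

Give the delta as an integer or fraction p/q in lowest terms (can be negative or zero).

Answer: -1

Derivation:
Old median = 1
After inserting x = -4: new sorted = [-9, -7, -4, -3, -1, 1, 14, 26, 28, 29]
New median = 0
Delta = 0 - 1 = -1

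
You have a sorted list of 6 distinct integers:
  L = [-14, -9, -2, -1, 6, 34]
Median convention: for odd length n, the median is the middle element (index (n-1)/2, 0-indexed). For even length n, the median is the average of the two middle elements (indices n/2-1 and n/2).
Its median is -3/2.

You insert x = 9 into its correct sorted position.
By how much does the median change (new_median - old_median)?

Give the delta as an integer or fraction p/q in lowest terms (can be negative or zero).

Old median = -3/2
After inserting x = 9: new sorted = [-14, -9, -2, -1, 6, 9, 34]
New median = -1
Delta = -1 - -3/2 = 1/2

Answer: 1/2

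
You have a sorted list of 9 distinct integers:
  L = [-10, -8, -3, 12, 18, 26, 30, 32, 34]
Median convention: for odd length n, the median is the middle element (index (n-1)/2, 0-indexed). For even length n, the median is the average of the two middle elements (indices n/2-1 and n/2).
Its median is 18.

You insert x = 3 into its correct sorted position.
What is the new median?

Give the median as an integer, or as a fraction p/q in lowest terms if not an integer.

Answer: 15

Derivation:
Old list (sorted, length 9): [-10, -8, -3, 12, 18, 26, 30, 32, 34]
Old median = 18
Insert x = 3
Old length odd (9). Middle was index 4 = 18.
New length even (10). New median = avg of two middle elements.
x = 3: 3 elements are < x, 6 elements are > x.
New sorted list: [-10, -8, -3, 3, 12, 18, 26, 30, 32, 34]
New median = 15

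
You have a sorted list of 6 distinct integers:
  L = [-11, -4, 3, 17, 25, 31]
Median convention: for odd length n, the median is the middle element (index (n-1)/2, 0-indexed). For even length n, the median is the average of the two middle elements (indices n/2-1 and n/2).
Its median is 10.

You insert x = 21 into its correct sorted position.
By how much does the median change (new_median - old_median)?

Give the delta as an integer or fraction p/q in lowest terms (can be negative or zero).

Answer: 7

Derivation:
Old median = 10
After inserting x = 21: new sorted = [-11, -4, 3, 17, 21, 25, 31]
New median = 17
Delta = 17 - 10 = 7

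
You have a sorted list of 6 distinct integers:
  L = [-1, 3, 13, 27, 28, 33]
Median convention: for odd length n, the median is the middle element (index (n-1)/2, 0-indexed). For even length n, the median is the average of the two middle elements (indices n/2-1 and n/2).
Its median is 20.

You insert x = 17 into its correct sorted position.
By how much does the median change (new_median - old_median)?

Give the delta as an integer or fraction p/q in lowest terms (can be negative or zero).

Old median = 20
After inserting x = 17: new sorted = [-1, 3, 13, 17, 27, 28, 33]
New median = 17
Delta = 17 - 20 = -3

Answer: -3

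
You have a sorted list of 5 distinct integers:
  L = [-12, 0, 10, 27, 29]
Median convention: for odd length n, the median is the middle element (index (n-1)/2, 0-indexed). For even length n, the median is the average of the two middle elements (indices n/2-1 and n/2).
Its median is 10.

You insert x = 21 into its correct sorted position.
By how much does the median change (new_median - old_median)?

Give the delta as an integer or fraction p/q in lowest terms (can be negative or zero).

Answer: 11/2

Derivation:
Old median = 10
After inserting x = 21: new sorted = [-12, 0, 10, 21, 27, 29]
New median = 31/2
Delta = 31/2 - 10 = 11/2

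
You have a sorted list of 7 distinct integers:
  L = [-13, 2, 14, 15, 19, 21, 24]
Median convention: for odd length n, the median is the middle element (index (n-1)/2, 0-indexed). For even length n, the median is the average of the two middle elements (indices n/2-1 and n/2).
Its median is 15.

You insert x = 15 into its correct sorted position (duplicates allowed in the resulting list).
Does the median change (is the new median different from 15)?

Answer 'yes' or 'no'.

Old median = 15
Insert x = 15
New median = 15
Changed? no

Answer: no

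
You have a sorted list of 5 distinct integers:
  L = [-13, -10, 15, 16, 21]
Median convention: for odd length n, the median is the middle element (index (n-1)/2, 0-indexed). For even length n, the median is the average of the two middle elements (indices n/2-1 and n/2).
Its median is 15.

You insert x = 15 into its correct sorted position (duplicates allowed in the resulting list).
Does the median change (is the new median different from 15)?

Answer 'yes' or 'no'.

Answer: no

Derivation:
Old median = 15
Insert x = 15
New median = 15
Changed? no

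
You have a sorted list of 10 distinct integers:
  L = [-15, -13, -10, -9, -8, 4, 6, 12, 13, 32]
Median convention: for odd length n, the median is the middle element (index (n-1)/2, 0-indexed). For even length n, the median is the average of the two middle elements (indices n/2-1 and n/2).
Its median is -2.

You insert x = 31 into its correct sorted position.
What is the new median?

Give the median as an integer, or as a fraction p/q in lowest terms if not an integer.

Answer: 4

Derivation:
Old list (sorted, length 10): [-15, -13, -10, -9, -8, 4, 6, 12, 13, 32]
Old median = -2
Insert x = 31
Old length even (10). Middle pair: indices 4,5 = -8,4.
New length odd (11). New median = single middle element.
x = 31: 9 elements are < x, 1 elements are > x.
New sorted list: [-15, -13, -10, -9, -8, 4, 6, 12, 13, 31, 32]
New median = 4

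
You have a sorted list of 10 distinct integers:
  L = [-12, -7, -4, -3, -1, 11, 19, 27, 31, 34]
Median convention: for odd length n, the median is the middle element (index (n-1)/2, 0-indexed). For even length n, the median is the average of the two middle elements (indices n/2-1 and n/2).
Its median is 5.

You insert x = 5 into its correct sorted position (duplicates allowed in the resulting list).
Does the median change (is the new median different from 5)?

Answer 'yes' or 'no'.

Answer: no

Derivation:
Old median = 5
Insert x = 5
New median = 5
Changed? no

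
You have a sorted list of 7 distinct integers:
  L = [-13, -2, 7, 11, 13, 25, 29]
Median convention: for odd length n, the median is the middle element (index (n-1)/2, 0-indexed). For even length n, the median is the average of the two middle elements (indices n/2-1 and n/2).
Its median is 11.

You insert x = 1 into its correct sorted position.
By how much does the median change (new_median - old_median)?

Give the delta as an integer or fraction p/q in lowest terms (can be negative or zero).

Old median = 11
After inserting x = 1: new sorted = [-13, -2, 1, 7, 11, 13, 25, 29]
New median = 9
Delta = 9 - 11 = -2

Answer: -2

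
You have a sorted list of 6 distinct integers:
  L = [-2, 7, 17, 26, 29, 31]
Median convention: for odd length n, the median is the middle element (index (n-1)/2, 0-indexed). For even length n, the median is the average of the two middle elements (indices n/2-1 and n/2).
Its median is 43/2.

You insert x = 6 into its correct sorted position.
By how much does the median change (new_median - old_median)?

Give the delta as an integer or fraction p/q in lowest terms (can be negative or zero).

Answer: -9/2

Derivation:
Old median = 43/2
After inserting x = 6: new sorted = [-2, 6, 7, 17, 26, 29, 31]
New median = 17
Delta = 17 - 43/2 = -9/2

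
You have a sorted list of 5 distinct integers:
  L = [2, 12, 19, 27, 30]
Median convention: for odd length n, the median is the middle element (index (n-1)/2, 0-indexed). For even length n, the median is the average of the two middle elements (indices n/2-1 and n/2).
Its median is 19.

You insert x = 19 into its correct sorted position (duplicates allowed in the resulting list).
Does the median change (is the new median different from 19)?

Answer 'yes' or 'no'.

Answer: no

Derivation:
Old median = 19
Insert x = 19
New median = 19
Changed? no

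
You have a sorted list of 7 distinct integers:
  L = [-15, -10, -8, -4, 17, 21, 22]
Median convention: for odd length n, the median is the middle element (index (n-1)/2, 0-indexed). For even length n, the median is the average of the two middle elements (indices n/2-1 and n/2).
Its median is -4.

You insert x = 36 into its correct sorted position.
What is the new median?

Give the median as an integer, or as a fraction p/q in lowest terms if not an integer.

Answer: 13/2

Derivation:
Old list (sorted, length 7): [-15, -10, -8, -4, 17, 21, 22]
Old median = -4
Insert x = 36
Old length odd (7). Middle was index 3 = -4.
New length even (8). New median = avg of two middle elements.
x = 36: 7 elements are < x, 0 elements are > x.
New sorted list: [-15, -10, -8, -4, 17, 21, 22, 36]
New median = 13/2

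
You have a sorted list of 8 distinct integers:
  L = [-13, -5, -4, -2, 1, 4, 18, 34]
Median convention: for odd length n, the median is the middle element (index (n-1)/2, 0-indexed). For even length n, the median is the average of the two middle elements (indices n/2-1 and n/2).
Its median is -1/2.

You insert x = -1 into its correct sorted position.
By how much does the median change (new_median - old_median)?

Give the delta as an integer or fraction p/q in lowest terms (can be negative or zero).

Answer: -1/2

Derivation:
Old median = -1/2
After inserting x = -1: new sorted = [-13, -5, -4, -2, -1, 1, 4, 18, 34]
New median = -1
Delta = -1 - -1/2 = -1/2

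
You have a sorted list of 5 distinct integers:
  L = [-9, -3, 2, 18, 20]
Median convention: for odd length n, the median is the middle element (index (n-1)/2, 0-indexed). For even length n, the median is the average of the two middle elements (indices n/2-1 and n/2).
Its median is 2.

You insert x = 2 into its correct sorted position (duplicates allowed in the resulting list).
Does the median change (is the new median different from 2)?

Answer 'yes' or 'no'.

Old median = 2
Insert x = 2
New median = 2
Changed? no

Answer: no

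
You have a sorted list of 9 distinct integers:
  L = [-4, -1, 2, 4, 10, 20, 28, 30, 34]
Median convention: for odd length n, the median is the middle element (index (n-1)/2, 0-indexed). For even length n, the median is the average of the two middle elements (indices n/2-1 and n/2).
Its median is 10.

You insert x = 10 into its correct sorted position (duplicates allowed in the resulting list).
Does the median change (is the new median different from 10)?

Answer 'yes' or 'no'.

Answer: no

Derivation:
Old median = 10
Insert x = 10
New median = 10
Changed? no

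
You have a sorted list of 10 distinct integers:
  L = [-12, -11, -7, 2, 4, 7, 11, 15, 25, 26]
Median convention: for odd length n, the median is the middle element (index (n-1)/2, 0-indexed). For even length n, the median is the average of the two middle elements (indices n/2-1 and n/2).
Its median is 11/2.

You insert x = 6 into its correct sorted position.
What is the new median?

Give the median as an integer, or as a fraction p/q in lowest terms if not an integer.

Answer: 6

Derivation:
Old list (sorted, length 10): [-12, -11, -7, 2, 4, 7, 11, 15, 25, 26]
Old median = 11/2
Insert x = 6
Old length even (10). Middle pair: indices 4,5 = 4,7.
New length odd (11). New median = single middle element.
x = 6: 5 elements are < x, 5 elements are > x.
New sorted list: [-12, -11, -7, 2, 4, 6, 7, 11, 15, 25, 26]
New median = 6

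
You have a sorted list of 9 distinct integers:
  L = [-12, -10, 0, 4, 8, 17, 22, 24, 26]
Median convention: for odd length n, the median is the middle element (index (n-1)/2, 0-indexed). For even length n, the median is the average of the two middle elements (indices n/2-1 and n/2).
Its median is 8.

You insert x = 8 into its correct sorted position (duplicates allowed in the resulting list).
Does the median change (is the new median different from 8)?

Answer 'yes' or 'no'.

Old median = 8
Insert x = 8
New median = 8
Changed? no

Answer: no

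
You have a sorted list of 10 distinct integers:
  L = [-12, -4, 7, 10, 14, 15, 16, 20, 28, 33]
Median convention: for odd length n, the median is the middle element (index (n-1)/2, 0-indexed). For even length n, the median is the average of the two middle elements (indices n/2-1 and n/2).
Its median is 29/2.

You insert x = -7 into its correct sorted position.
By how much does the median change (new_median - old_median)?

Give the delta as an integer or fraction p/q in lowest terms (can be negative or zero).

Old median = 29/2
After inserting x = -7: new sorted = [-12, -7, -4, 7, 10, 14, 15, 16, 20, 28, 33]
New median = 14
Delta = 14 - 29/2 = -1/2

Answer: -1/2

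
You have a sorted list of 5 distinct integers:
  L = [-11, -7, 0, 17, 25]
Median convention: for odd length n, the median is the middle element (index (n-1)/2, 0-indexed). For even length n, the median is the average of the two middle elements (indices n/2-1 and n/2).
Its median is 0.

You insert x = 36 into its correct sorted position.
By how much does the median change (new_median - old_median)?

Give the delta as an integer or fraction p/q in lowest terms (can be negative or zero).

Old median = 0
After inserting x = 36: new sorted = [-11, -7, 0, 17, 25, 36]
New median = 17/2
Delta = 17/2 - 0 = 17/2

Answer: 17/2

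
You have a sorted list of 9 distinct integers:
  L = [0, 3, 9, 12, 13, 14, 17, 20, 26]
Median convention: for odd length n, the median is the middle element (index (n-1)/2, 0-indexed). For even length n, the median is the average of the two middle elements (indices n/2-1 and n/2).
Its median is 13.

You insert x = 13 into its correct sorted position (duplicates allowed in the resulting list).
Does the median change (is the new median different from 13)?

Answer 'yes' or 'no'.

Answer: no

Derivation:
Old median = 13
Insert x = 13
New median = 13
Changed? no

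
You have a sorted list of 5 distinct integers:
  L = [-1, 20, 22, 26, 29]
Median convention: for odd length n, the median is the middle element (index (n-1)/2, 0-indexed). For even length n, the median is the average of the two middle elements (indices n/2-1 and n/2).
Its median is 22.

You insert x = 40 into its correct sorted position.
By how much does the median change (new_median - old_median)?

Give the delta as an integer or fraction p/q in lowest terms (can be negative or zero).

Old median = 22
After inserting x = 40: new sorted = [-1, 20, 22, 26, 29, 40]
New median = 24
Delta = 24 - 22 = 2

Answer: 2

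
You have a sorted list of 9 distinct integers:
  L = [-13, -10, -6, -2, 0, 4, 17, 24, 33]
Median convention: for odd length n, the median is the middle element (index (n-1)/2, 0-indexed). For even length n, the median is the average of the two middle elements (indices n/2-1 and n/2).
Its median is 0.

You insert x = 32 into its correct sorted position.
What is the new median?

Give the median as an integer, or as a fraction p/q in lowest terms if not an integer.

Old list (sorted, length 9): [-13, -10, -6, -2, 0, 4, 17, 24, 33]
Old median = 0
Insert x = 32
Old length odd (9). Middle was index 4 = 0.
New length even (10). New median = avg of two middle elements.
x = 32: 8 elements are < x, 1 elements are > x.
New sorted list: [-13, -10, -6, -2, 0, 4, 17, 24, 32, 33]
New median = 2

Answer: 2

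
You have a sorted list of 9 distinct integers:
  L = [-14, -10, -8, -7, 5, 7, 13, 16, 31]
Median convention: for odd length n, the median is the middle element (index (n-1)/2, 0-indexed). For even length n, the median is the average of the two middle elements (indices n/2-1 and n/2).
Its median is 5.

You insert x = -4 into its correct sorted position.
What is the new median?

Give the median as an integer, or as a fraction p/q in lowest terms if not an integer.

Answer: 1/2

Derivation:
Old list (sorted, length 9): [-14, -10, -8, -7, 5, 7, 13, 16, 31]
Old median = 5
Insert x = -4
Old length odd (9). Middle was index 4 = 5.
New length even (10). New median = avg of two middle elements.
x = -4: 4 elements are < x, 5 elements are > x.
New sorted list: [-14, -10, -8, -7, -4, 5, 7, 13, 16, 31]
New median = 1/2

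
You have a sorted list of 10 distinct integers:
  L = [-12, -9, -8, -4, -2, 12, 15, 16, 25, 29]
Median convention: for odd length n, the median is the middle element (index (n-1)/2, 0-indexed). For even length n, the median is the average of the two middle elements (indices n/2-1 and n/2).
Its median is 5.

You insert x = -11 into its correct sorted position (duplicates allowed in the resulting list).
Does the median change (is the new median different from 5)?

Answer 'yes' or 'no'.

Old median = 5
Insert x = -11
New median = -2
Changed? yes

Answer: yes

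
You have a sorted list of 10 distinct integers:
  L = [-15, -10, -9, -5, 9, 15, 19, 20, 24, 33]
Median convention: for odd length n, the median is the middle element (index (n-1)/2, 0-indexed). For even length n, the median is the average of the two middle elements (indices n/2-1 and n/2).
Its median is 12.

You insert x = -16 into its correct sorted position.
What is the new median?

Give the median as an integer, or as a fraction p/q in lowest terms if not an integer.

Answer: 9

Derivation:
Old list (sorted, length 10): [-15, -10, -9, -5, 9, 15, 19, 20, 24, 33]
Old median = 12
Insert x = -16
Old length even (10). Middle pair: indices 4,5 = 9,15.
New length odd (11). New median = single middle element.
x = -16: 0 elements are < x, 10 elements are > x.
New sorted list: [-16, -15, -10, -9, -5, 9, 15, 19, 20, 24, 33]
New median = 9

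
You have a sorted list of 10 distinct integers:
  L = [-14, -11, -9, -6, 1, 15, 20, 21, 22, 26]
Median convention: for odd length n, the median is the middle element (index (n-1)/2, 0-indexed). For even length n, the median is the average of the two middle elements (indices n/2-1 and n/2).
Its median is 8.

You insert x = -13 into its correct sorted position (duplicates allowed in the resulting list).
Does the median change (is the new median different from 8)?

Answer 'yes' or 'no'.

Old median = 8
Insert x = -13
New median = 1
Changed? yes

Answer: yes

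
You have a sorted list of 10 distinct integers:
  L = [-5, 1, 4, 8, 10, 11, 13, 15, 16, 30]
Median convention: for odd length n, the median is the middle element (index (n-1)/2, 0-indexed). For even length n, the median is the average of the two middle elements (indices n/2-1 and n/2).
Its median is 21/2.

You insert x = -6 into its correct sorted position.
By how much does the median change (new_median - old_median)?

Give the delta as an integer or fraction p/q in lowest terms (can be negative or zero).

Answer: -1/2

Derivation:
Old median = 21/2
After inserting x = -6: new sorted = [-6, -5, 1, 4, 8, 10, 11, 13, 15, 16, 30]
New median = 10
Delta = 10 - 21/2 = -1/2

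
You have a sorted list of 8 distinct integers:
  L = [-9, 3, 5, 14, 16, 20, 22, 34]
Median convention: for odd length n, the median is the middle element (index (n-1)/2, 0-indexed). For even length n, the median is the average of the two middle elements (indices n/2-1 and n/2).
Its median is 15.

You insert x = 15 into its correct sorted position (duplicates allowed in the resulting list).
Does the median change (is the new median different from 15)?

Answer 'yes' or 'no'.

Old median = 15
Insert x = 15
New median = 15
Changed? no

Answer: no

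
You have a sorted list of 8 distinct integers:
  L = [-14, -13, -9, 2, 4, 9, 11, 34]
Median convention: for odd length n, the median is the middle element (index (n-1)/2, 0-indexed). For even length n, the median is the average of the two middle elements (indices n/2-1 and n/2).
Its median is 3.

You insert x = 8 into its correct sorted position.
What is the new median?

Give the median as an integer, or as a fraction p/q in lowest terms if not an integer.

Answer: 4

Derivation:
Old list (sorted, length 8): [-14, -13, -9, 2, 4, 9, 11, 34]
Old median = 3
Insert x = 8
Old length even (8). Middle pair: indices 3,4 = 2,4.
New length odd (9). New median = single middle element.
x = 8: 5 elements are < x, 3 elements are > x.
New sorted list: [-14, -13, -9, 2, 4, 8, 9, 11, 34]
New median = 4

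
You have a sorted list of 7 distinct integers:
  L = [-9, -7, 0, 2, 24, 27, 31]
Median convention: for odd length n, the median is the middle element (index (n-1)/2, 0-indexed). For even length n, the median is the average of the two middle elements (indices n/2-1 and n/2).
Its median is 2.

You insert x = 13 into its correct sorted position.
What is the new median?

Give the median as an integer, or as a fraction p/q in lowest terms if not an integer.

Old list (sorted, length 7): [-9, -7, 0, 2, 24, 27, 31]
Old median = 2
Insert x = 13
Old length odd (7). Middle was index 3 = 2.
New length even (8). New median = avg of two middle elements.
x = 13: 4 elements are < x, 3 elements are > x.
New sorted list: [-9, -7, 0, 2, 13, 24, 27, 31]
New median = 15/2

Answer: 15/2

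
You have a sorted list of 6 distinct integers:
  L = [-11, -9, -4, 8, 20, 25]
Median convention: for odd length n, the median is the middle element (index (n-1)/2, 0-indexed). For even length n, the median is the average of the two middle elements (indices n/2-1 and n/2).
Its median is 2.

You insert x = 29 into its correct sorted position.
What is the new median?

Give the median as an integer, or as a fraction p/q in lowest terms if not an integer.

Old list (sorted, length 6): [-11, -9, -4, 8, 20, 25]
Old median = 2
Insert x = 29
Old length even (6). Middle pair: indices 2,3 = -4,8.
New length odd (7). New median = single middle element.
x = 29: 6 elements are < x, 0 elements are > x.
New sorted list: [-11, -9, -4, 8, 20, 25, 29]
New median = 8

Answer: 8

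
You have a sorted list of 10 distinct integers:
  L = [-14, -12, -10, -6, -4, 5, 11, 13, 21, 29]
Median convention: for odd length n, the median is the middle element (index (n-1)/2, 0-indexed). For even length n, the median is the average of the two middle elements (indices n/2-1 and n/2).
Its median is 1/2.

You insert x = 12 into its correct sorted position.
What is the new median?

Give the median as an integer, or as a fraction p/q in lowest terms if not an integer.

Answer: 5

Derivation:
Old list (sorted, length 10): [-14, -12, -10, -6, -4, 5, 11, 13, 21, 29]
Old median = 1/2
Insert x = 12
Old length even (10). Middle pair: indices 4,5 = -4,5.
New length odd (11). New median = single middle element.
x = 12: 7 elements are < x, 3 elements are > x.
New sorted list: [-14, -12, -10, -6, -4, 5, 11, 12, 13, 21, 29]
New median = 5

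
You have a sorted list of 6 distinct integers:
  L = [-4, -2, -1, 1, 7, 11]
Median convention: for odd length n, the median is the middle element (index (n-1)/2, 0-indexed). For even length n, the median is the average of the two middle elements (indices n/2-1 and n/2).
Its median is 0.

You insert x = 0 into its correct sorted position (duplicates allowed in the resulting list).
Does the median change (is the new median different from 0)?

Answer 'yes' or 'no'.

Old median = 0
Insert x = 0
New median = 0
Changed? no

Answer: no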